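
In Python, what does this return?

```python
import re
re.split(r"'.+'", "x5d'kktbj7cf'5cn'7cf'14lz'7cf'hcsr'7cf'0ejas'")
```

['x5d', '']

The string is cut at each match, leaving 2 pieces.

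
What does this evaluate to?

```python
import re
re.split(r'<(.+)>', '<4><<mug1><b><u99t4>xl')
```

['', '4><<mug1><b><u99t4', 'xl']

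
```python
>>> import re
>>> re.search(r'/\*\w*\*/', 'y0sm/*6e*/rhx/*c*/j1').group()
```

'/*6e*/'

The match spans [4:10] → '/*6e*/'.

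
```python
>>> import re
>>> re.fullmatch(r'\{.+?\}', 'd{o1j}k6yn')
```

`re.fullmatch` is like wrapping the pattern in `^…$` (in single-line mode).
Here there's no way to consume every character, so the call returns None.

None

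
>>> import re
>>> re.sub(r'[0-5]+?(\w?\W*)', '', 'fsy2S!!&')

Pattern: one or more of a character in [0-5] (lazy); then optionally a word character, then zero or more of a non-word character (captured).
`sub` substitutes '' at each match site.

'fsy'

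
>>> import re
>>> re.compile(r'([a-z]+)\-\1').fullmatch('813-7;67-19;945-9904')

None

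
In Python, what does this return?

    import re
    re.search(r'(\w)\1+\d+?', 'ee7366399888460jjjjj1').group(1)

'e'

The match spans [0:3] → 'ee7'.
Captured: group 1 = 'e'.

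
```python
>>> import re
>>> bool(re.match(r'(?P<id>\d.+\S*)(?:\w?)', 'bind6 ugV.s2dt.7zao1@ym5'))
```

False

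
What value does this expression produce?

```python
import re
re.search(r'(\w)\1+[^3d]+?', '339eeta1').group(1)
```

'3'

The backreference `\1` re-matches whatever the first group consumed, character for character.
Unlike `match`, `search` isn't anchored — it looks for the pattern anywhere in the string.
The match spans [0:3] → '339'.
Captured: group 1 = '3'.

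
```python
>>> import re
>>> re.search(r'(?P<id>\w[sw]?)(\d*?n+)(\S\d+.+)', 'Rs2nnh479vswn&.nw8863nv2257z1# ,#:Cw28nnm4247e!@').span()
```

This matches a word character, then optionally one of [sw] (captured as 'id'); then zero or more of a digit (lazy), then one or more of the literal 'n' (captured); then a non-whitespace character, then one or more of a digit, then one or more of any character (captured).
`search` walks the string left to right and returns the first match it finds.
The match spans [0:48] → 'Rs2nnh479vswn&.nw8863nv2257z1# ,#:Cw28nnm4247e!@'.
Captured: group 1 = 'Rs', group 2 = '2nn', group 3 = 'h479vswn&.nw8863nv2257z1# ,#:Cw28nnm4247e!@'.

(0, 48)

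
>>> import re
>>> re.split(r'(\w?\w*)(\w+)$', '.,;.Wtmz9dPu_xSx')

['.,;.', 'Wtmz9dPu_xS', 'x', '']

The pattern matches optionally a word character, then zero or more of a word character (captured); then one or more of a word character (captured); then anchored at the end.
Matches to split on: at [4:16] → 'Wtmz9dPu_xSx'.
With a capturing group present, the delimiter's captured portion is kept in the result list.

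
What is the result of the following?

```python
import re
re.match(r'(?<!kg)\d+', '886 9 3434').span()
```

(0, 3)

The negative lookahead/lookbehind blocks any match where the forbidden context is present.
With `match`, the pattern is implicitly anchored at the beginning.
The match spans [0:3] → '886'.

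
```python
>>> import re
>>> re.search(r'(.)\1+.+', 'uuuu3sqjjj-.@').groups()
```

('u',)

The backreference `\1` re-matches whatever the first group consumed, character for character.
`re.search` scans for the first position where the pattern succeeds.
The match spans [0:13] → 'uuuu3sqjjj-.@'.
Captured: group 1 = 'u'.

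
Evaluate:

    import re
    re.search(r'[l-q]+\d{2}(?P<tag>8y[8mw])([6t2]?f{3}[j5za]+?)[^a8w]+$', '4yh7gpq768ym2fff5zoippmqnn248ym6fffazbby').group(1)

'8ym'

The match spans [20:40] → 'ppmqnn248ym6fffazbby'.
Captured: group 1 = '8ym', group 2 = '6fffa'.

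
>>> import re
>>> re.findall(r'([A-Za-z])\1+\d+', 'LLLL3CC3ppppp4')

`\1` has to match the exact text group 1 already captured.
With a single group, `findall` returns only what that group captured — 3 items.

['L', 'C', 'p']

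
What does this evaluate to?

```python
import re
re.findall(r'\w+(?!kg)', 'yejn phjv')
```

A negative assertion filters positions out without eating any characters.
Matches: at [0:4] → 'yejn'; at [5:9] → 'phjv'.
Since nothing is captured, `findall` lists the 2 matched substrings directly.

['yejn', 'phjv']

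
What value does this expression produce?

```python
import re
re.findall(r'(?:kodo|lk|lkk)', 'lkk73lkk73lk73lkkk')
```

['lk', 'lk', 'lk', 'lk']

`|` is ordered: at each position the engine commits to the first alternative that works.
Walking the string: at [0:2] → 'lk'; at [5:7] → 'lk'; at [10:12] → 'lk'; at [14:16] → 'lk'.
No capturing groups, so `findall` returns the 4 full match strings.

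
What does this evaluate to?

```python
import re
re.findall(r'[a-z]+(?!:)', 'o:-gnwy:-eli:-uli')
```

['gnw', 'el', 'uli']

Because the assertion is negative and zero-width, positions next to the forbidden text are skipped.
Since nothing is captured, `findall` lists the 3 matched substrings directly.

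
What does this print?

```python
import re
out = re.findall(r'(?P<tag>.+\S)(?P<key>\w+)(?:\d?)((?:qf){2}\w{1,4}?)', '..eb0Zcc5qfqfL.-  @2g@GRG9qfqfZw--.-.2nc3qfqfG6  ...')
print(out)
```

[('..eb0Zcc5qfqfL.-  @2g@GRG9qfqfZw--.-.2nc', '3', 'qfqfG')]

Pattern: one or more of any character, then a non-whitespace character (captured as 'tag'); then one or more of a word character (captured as 'key'); then optionally a digit (non-capturing group); then the literal 'qf' repeated 2 times, then 1 to 4 of a word character (lazy) (captured).
Lazy quantifiers expand one character at a time until the remainder of the pattern can match.
Walking the string: at [0:46] match '..eb0Zcc5qfqfL.-  @2g@GRG9qfqfZw--.-.2nc3qfqfG', groups = ('..eb0Zcc5qfqfL.-  @2g@GRG9qfqfZw--.-.2nc', '3', 'qfqfG').
With 3 capturing groups, `findall` returns a 3-tuple per match.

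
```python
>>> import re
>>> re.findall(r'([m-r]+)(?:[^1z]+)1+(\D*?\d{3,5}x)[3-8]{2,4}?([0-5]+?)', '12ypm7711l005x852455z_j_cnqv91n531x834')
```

This matches one or more of a character in [m-r] (captured); then one or more of any character except [1z] (non-capturing group); then one or more of a literal '1'; then zero or more of a non-digit (lazy), then 3 to 5 of a digit, then a literal 'x' (captured); then 2 to 4 of a character in [3-8] (lazy); then one or more of a character in [0-5] (lazy) (captured).
Because the quantifier is non-greedy, it stops expanding at the earliest point where the rest of the pattern can succeed.
Scanning left to right: at [3:17] match 'pm7711l005x852', groups = ('pm', 'l005x', '2'); at [25:38] match 'nqv91n531x834', groups = ('nq', 'n531x', '4').
`findall` packs the 3 group values into a tuple for every match.

[('pm', 'l005x', '2'), ('nq', 'n531x', '4')]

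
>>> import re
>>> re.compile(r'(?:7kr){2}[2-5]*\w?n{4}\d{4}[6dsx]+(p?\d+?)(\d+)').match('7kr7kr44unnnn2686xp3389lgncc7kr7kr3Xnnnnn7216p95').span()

(0, 23)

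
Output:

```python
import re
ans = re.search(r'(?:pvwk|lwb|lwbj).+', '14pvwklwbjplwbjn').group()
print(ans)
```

The match spans [2:16] → 'pvwklwbjplwbjn'.

pvwklwbjplwbjn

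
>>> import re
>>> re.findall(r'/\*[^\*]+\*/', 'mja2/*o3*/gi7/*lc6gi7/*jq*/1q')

`findall` yields the raw match text (2 of them) because the pattern has no groups.

['/*o3*/', '/*jq*/']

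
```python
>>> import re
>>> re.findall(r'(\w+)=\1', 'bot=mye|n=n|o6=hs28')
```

['n']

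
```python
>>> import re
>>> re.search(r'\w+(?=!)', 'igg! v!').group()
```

The positive lookaround only admits positions where the adjacent text matches; those characters stay outside the span.
`re.search` tries every starting position until one works.
The match spans [0:3] → 'igg'.

'igg'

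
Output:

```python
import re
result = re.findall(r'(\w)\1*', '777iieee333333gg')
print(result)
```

['7', 'i', 'e', '3', 'g']

`\1` has to match the exact text group 1 already captured.
`findall` collects group 1 from each match (5 total).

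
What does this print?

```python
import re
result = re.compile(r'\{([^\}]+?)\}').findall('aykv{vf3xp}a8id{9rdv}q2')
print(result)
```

['vf3xp', '9rdv']

Matches: at [4:11] match '{vf3xp}', group 1 = 'vf3xp'; at [15:21] match '{9rdv}', group 1 = '9rdv'.
`findall` collects group 1 from each match (2 total).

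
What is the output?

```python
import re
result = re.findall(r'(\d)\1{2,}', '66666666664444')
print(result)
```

The backreference `\1` re-matches whatever the first group consumed, character for character.
`findall` collects group 1 from each match (2 total).

['6', '4']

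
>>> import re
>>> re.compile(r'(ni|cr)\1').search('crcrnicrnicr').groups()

('cr',)

After group 1 captures some text, `\1` only succeeds where that same text appears again.
Unlike `match`, `search` isn't anchored — it looks for the pattern anywhere in the string.
The match spans [0:4] → 'crcr'.
Captured: group 1 = 'cr'.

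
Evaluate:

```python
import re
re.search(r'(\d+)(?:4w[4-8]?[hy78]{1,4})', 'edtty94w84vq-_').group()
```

'94w8'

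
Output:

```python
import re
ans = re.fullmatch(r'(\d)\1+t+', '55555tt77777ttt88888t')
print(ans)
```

`fullmatch` succeeds only if the pattern covers the string from start to end.
Here the pattern can't cover the whole string, so the call returns None.

None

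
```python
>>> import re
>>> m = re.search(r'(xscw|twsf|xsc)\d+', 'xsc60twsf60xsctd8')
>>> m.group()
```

'xsc60'

`re.search` tries every starting position until one works.
The match spans [0:5] → 'xsc60'.
Captured: group 1 = 'xsc'.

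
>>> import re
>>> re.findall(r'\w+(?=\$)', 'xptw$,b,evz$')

['xptw', 'evz']

The `(?=…)`/`(?<=…)` assertion just peeks at neighbouring text; it doesn't advance the match position.
Since nothing is captured, `findall` lists the 2 matched substrings directly.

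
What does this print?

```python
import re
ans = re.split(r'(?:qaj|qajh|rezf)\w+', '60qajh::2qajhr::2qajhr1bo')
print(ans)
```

Each match becomes a cut point; 4 segments remain.

['60', '::2', '::2', '']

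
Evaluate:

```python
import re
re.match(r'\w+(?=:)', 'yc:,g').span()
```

(0, 2)

Lookahead/lookbehind check context without consuming it, so the matched span excludes the asserted characters.
`re.match` won't scan ahead — the pattern has to work from the very first character.
The match spans [0:2] → 'yc'.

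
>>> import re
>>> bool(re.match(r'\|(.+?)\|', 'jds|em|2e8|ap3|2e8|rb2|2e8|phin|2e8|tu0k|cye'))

False

`re.match` won't scan ahead — the pattern has to work from the very first character.
Here the string doesn't start with a match, so the call returns None, and `bool(None)` is False.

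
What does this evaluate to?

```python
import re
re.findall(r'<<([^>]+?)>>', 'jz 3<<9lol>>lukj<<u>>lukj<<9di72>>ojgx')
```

['9lol', 'u', '9di72']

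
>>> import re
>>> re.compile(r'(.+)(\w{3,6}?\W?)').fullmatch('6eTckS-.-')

None

`re.fullmatch` is like wrapping the pattern in `^…$` (in single-line mode).
Here the string isn't matched end-to-end, so the call returns None.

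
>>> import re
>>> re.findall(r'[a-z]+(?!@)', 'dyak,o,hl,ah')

['dyak', 'o', 'hl', 'ah']

The negative lookaround is zero-width — it rules out positions where the adjacent text would match, without consuming anything.
Since nothing is captured, `findall` lists the 4 matched substrings directly.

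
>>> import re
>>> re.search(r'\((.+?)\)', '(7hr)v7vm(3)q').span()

A `+?`/`*?`/`{m,n}?` starts at its minimum and grows only as far as needed for what follows to match.
The match spans [0:5] → '(7hr)'.

(0, 5)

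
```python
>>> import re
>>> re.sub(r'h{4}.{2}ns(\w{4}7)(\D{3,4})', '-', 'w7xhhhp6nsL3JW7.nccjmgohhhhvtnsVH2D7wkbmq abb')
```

'w7xhhhp6nsL3JW7.nccjmgo-q abb'

This matches exactly 4 of a literal 'h', then exactly 2 of any character, then the literal 'ns'; then exactly 4 of a word character, then the literal '7' (captured); then 3 to 4 of a non-digit (captured).
Matches: at [23:40] → 'hhhhvtnsVH2D7wkbm'.
Every occurrence is swapped for '-'.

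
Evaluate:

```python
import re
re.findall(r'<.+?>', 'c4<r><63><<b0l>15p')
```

['<r>', '<63>', '<<b0l>']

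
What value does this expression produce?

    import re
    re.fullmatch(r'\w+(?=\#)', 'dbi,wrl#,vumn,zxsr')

None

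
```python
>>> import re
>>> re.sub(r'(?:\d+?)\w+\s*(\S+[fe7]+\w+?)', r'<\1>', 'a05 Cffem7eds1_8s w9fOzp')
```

Pattern: one or more of a digit (lazy) (non-capturing group); then one or more of a word character, then zero or more of whitespace; then one or more of a non-whitespace character, then one or more of one of [fe7], then one or more of a word character (lazy) (captured).
With the lazy modifier that quantifier settles for the fewest repetitions that let the rest of the pattern succeed (the atoms after it are unaffected and can still be greedy).
Matches: at [1:12] → '05 Cffem7ed'; at [13:22] → '1_8s w9fO'.
The replacement refers to a captured group, so each match is rewritten using its own captured text.

'a<Cffem7ed>s<w9fO>zp'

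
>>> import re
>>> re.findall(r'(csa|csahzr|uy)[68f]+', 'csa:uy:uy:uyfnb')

['uy']

Walking the string: at [10:13] match 'uyf', group 1 = 'uy'.
One capturing group, so `findall` returns just the captured substring from the one match — 1 in all.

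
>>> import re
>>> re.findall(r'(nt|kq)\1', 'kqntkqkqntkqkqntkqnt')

`\1` is not a pattern — it's the concrete string captured by group 1, re-applied verbatim.
Walking the string: at [4:8] match 'kqkq', group 1 = 'kq'; at [10:14] match 'kqkq', group 1 = 'kq'.
One capturing group, so `findall` returns just the captured substring from each match — 2 in all.

['kq', 'kq']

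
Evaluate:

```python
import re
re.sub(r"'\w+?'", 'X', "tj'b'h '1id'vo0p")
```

Matches: at [2:5] → "'b'"; at [7:12] → "'1id'".
`sub` substitutes 'X' at each match site.

'tjXh Xvo0p'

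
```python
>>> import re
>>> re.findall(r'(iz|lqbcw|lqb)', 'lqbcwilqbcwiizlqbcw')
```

Alternation isn't longest-match — the leftmost alternative that fits at this position is chosen.
`findall` collects group 1 from each match (4 total).

['lqbcw', 'lqbcw', 'iz', 'lqbcw']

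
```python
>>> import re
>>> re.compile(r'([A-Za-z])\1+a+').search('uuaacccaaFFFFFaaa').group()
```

`\1` is not a pattern — it's the concrete string captured by group 1, re-applied verbatim.
Unlike `match`, `search` isn't anchored — it looks for the pattern anywhere in the string.
The match spans [0:4] → 'uuaa'.
Captured: group 1 = 'u'.

'uuaa'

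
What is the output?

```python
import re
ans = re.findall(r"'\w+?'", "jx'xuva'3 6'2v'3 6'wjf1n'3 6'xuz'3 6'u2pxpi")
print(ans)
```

["'xuva'", "'2v'", "'wjf1n'", "'xuz'"]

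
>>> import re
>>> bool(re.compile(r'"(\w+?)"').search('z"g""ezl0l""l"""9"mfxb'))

`search` walks the string left to right and returns the first match it finds.
The match spans [1:4] → '"g"'.
Captured: group 1 = 'g'.

True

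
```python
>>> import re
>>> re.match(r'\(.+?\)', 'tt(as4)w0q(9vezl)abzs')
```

`re.match` won't scan ahead — the pattern has to work from the very first character.
Here position 0 doesn't satisfy it, so the call returns None.

None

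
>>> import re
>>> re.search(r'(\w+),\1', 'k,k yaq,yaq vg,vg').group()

The backreference `\1` re-matches whatever the first group consumed, character for character.
The match spans [0:3] → 'k,k'.

'k,k'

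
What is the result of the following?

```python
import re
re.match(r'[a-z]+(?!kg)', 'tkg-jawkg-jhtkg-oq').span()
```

(0, 3)

A negative assertion filters positions out without eating any characters.
`re.match` won't scan ahead — the pattern has to work from the very first character.
The match spans [0:3] → 'tkg'.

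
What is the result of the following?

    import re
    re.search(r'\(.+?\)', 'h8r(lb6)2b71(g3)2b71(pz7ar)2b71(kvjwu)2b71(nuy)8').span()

The match spans [3:8] → '(lb6)'.

(3, 8)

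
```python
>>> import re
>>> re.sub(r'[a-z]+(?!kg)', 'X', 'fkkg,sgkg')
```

A negative assertion filters positions out without eating any characters.
`sub` substitutes 'X' at each match site.

'X,X'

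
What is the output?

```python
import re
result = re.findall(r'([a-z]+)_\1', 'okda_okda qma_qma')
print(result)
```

['okda', 'qma']

`\1` has to match the exact text group 1 already captured.
With a single group, `findall` returns only what that group captured — 2 items.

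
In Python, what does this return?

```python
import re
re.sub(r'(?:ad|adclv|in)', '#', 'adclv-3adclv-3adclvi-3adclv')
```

The regex engine tests alternatives in the order written; an earlier branch that matches wins even if a later one would match more.
Matches: at [0:2] → 'ad'; at [7:9] → 'ad'; at [14:16] → 'ad'; at [22:24] → 'ad'.
Every occurrence is swapped for '#'.

'#clv-3#clv-3#clvi-3#clv'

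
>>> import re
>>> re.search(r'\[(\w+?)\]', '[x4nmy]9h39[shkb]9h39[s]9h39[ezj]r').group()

The match spans [0:7] → '[x4nmy]'.

'[x4nmy]'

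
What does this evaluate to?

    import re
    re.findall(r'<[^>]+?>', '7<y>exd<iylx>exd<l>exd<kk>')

Since nothing is captured, `findall` lists the 4 matched substrings directly.

['<y>', '<iylx>', '<l>', '<kk>']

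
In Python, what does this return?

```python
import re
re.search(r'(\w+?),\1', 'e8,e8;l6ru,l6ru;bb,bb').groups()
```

('e8',)

`\1` is not a pattern — it's the concrete string captured by group 1, re-applied verbatim.
`re.search` scans for the first position where the pattern succeeds.
The match spans [0:5] → 'e8,e8'.
Captured: group 1 = 'e8'.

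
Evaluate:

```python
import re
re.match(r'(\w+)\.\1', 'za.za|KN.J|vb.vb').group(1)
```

'za'

The backreference `\1` re-matches whatever the first group consumed, character for character.
With `match`, the pattern is implicitly anchored at the beginning.
The match spans [0:5] → 'za.za'.
Captured: group 1 = 'za'.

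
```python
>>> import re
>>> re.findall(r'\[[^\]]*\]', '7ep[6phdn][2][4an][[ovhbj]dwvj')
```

['[6phdn]', '[2]', '[4an]', '[[ovhbj]']

Since nothing is captured, `findall` lists the 4 matched substrings directly.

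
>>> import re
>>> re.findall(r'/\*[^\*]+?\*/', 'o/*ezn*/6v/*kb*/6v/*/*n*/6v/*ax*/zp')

Since nothing is captured, `findall` lists the 4 matched substrings directly.

['/*ezn*/', '/*kb*/', '/*n*/', '/*ax*/']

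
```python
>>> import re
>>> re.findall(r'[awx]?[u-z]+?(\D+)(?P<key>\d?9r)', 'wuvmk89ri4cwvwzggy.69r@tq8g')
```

[('vmk', '89r'), ('wzggy.', '69r')]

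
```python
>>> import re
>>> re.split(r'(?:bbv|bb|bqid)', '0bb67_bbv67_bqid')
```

['0', '67_', '67_', '']

`|` is ordered: at each position the engine commits to the first alternative that works.
Matches to split on: at [1:3] → 'bb'; at [6:9] → 'bbv'; at [12:16] → 'bqid'.
Each match becomes a cut point; 4 segments remain.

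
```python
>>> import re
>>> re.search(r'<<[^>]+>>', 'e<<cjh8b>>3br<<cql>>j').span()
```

(1, 10)

Unlike `match`, `search` isn't anchored — it looks for the pattern anywhere in the string.
The match spans [1:10] → '<<cjh8b>>'.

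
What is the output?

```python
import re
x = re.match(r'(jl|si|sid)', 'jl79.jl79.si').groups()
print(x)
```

('jl',)

With `match`, the pattern is implicitly anchored at the beginning.
The match spans [0:2] → 'jl'.
Captured: group 1 = 'jl'.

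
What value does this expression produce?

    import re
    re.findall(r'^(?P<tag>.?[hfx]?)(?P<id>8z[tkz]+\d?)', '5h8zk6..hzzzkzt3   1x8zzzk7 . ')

The pattern matches anchored at the start of the string; then optionally any character, then optionally one of [hfx] (captured as 'tag'); then the literal '8z', then one or more of one of [tkz], then optionally a digit (captured as 'id').
Multiple groups make `findall` return tuples — one 2-tuple for the one match.

[('5h', '8zk6')]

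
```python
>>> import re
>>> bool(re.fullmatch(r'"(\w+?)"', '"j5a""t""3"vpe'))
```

False

`fullmatch` succeeds only if the pattern covers the string from start to end.
Here the string isn't matched end-to-end, so the call returns None, and `bool(None)` is False.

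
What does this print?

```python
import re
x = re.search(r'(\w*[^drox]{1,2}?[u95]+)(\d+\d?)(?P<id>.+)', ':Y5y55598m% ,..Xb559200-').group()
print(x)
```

This matches zero or more of a word character, then 1 to 2 of any character except [drox] (lazy), then one or more of one of [u95] (captured); then one or more of a digit, then optionally a digit (captured); then one or more of any character (captured as 'id').
`re.search` scans for the first position where the pattern succeeds.
The match spans [1:24] → 'Y5y55598m% ,..Xb559200-'.
Captured: group 1 = 'Y5y5559', group 2 = '8', group 3 = 'm% ,..Xb559200-'.

Y5y55598m% ,..Xb559200-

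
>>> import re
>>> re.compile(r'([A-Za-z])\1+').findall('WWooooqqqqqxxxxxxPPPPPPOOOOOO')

`\1` is not a pattern — it's the concrete string captured by group 1, re-applied verbatim.
Matches: at [0:2] match 'WW', group 1 = 'W'; at [2:6] match 'oooo', group 1 = 'o'; at [6:11] match 'qqqqq', group 1 = 'q'; at [11:17] match 'xxxxxx', group 1 = 'x'; at [17:23] match 'PPPPPP', group 1 = 'P'; ….
With a single group, `findall` returns only what that group captured — 6 items.

['W', 'o', 'q', 'x', 'P', 'O']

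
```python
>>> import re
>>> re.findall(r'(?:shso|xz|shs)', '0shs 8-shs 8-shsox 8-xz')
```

Branches in `(...|...)` are attempted left-to-right; the first branch that allows the whole pattern to succeed is taken.
Since nothing is captured, `findall` lists the 4 matched substrings directly.

['shs', 'shs', 'shso', 'xz']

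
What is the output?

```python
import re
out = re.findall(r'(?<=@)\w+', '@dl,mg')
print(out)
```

The `(?=…)`/`(?<=…)` assertion just peeks at neighbouring text; it doesn't advance the match position.
Scanning left to right: at [1:3] → 'dl'.
Since nothing is captured, `findall` lists the 1 matched substring directly.

['dl']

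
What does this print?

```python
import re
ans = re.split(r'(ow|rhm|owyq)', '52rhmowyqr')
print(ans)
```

['52', 'rhm', '', 'ow', 'yqr']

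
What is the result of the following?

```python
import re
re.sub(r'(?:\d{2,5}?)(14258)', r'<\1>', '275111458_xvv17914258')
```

'275111458_xvv<14258>'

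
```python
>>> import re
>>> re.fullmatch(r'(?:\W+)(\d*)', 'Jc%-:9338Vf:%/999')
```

Pattern: one or more of a non-word character (non-capturing group); then zero or more of a digit (captured).
`re.fullmatch` is like wrapping the pattern in `^…$` (in single-line mode).
Here there's no way to consume every character, so the call returns None.

None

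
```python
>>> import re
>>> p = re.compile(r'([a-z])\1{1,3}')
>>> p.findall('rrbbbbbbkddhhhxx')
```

`\1` is not a pattern — it's the concrete string captured by group 1, re-applied verbatim.
Scanning left to right: at [0:2] match 'rr', group 1 = 'r'; at [2:6] match 'bbbb', group 1 = 'b'; at [6:8] match 'bb', group 1 = 'b'; at [9:11] match 'dd', group 1 = 'd'; at [11:14] match 'hhh', group 1 = 'h'; ….
With a single group, `findall` returns only what that group captured — 6 items.

['r', 'b', 'b', 'd', 'h', 'x']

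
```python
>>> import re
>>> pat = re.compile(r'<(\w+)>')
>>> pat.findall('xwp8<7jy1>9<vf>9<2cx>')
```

`findall` collects group 1 from each match (3 total).

['7jy1', 'vf', '2cx']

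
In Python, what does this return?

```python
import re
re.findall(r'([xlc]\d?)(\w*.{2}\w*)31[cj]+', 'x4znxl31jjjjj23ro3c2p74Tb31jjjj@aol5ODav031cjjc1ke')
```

[('x4', 'znxl31jjjjj23ro3c2p74Tb31jjjj@aol5ODav0')]

Pattern: one of [xlc], then optionally a digit (captured); then zero or more of a word character, then exactly 2 of any character, then zero or more of a word character (captured); then the literal '31', then one or more of one of [cj].
Scanning left to right: at [0:47] match 'x4znxl31jjjjj23ro3c2p74Tb31jjjj@aol5ODav031cjjc', groups = ('x4', 'znxl31jjjjj23ro3c2p74Tb31jjjj@aol5ODav0').
`findall` packs the 2 group values into a tuple for every match.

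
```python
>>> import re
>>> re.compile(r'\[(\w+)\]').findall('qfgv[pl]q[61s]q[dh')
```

['pl', '61s']

One capturing group, so `findall` returns just the captured substring from each match — 2 in all.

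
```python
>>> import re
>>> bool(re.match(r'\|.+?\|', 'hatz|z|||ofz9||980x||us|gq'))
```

`match` is anchored at position 0; if the pattern doesn't fit there, it returns None.
Here the pattern fails at index 0, so the call returns None, and `bool(None)` is False.

False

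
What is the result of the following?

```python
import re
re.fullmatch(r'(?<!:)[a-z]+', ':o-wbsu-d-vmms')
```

`fullmatch` succeeds only if the pattern covers the string from start to end.
Here there's no way to consume every character, so the call returns None.

None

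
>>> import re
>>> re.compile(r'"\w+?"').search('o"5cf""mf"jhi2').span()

`search` walks the string left to right and returns the first match it finds.
The match spans [1:6] → '"5cf"'.

(1, 6)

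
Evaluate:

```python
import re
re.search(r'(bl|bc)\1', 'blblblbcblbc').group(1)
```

'bl'

The match spans [0:4] → 'blbl'.
Captured: group 1 = 'bl'.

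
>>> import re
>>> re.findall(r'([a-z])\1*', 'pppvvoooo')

['p', 'v', 'o']

`\1` is not a pattern — it's the concrete string captured by group 1, re-applied verbatim.
Scanning left to right: at [0:3] match 'ppp', group 1 = 'p'; at [3:5] match 'vv', group 1 = 'v'; at [5:9] match 'oooo', group 1 = 'o'.
With a single group, `findall` returns only what that group captured — 3 items.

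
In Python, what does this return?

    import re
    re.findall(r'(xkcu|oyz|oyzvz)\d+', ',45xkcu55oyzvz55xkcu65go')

Scanning left to right: at [3:9] match 'xkcu55', group 1 = 'xkcu'; at [9:16] match 'oyzvz55', group 1 = 'oyzvz'; at [16:22] match 'xkcu65', group 1 = 'xkcu'.
One capturing group, so `findall` returns just the captured substring from each match — 3 in all.

['xkcu', 'oyzvz', 'xkcu']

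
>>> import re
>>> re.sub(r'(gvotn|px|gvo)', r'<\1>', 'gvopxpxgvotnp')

'<gvo><px><px><gvotn>p'

`|` is ordered: at each position the engine commits to the first alternative that works.
`\1` in the replacement pulls in group 1's text for each match.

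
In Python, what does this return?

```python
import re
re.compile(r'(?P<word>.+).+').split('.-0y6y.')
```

['', '.-0y6y', '']

Pattern: one or more of any character (captured as 'word'); then one or more of any character.
Matches to split on: at [0:7] → '.-0y6y.'.
`re.split` interleaves the captured-group text with the surrounding fragments.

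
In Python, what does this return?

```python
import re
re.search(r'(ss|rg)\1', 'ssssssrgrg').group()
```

'ssss'

The backreference `\1` re-matches whatever the first group consumed, character for character.
Unlike `match`, `search` isn't anchored — it looks for the pattern anywhere in the string.
The match spans [0:4] → 'ssss'.
Captured: group 1 = 'ss'.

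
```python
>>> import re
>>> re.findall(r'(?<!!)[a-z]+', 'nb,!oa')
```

`(?!…)`/`(?<!…)` only lets a position through if the neighbouring text does NOT match; no characters are consumed.
Scanning left to right: at [0:2] → 'nb'; at [5:6] → 'a'.
No capturing groups, so `findall` returns the 2 full match strings.

['nb', 'a']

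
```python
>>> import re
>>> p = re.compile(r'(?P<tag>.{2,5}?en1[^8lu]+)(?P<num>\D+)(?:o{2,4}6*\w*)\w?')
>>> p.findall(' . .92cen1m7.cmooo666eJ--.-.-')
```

The pattern matches 2 to 5 of any character (lazy), then the literal 'en1', then one or more of any character except [8lu] (captured as 'tag'); then one or more of a non-digit (captured as 'num'); then 2 to 4 of the literal 'o', then zero or more of a literal '6', then zero or more of a word character (non-capturing group); then optionally a word character.
2 groups means the one result is a tuple of 2 captured strings — 1 here.

[(' .92cen1m7.cm', 'o')]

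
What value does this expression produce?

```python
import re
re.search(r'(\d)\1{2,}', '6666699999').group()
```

The backreference `\1` re-matches whatever the first group consumed, character for character.
The match spans [0:5] → '66666'.

'66666'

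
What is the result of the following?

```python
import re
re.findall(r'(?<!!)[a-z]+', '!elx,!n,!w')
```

['lx']

Because the assertion is negative and zero-width, positions next to the forbidden text are skipped.
`findall` yields the raw match text (1 of them) because the pattern has no groups.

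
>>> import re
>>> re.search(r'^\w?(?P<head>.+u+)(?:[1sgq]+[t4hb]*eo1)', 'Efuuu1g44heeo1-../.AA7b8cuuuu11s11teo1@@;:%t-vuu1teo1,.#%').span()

(0, 53)

This matches anchored at the start of the string; then optionally a word character; then one or more of any character, then one or more of a literal 'u' (captured as 'head'); then one or more of one of [1sgq], then zero or more of one of [t4hb], then the literal 'eo1' (non-capturing group).
`search` walks the string left to right and returns the first match it finds.
The match spans [0:53] → 'Efuuu1g44heeo1-../.AA7b8cuuuu11s11teo1@@;:%t-vuu1teo1'.
Captured: group 1 = 'fuuu1g44heeo1-../.AA7b8cuuuu11s11teo1@@;:%t-vuu'.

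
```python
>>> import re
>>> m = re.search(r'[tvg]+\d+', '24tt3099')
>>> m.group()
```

'tt3099'

Pattern: one or more of one of [tvg]; then one or more of a digit.
`search` walks the string left to right and returns the first match it finds.
The match spans [2:8] → 'tt3099'.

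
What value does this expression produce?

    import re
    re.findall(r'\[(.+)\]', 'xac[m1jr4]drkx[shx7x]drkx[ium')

['m1jr4]drkx[shx7x']

With a single group, `findall` returns only what that group captured — 1 item.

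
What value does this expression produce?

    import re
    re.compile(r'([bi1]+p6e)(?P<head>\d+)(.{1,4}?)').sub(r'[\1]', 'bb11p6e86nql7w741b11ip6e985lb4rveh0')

'[bb11p6e]ql7w74[1b11ip6e]b4rveh0'

Lazy quantifiers expand one character at a time until the remainder of the pattern can match.
The replacement refers to a captured group, so each match is rewritten using its own captured text.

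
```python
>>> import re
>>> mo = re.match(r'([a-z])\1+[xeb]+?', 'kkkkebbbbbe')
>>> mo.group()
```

`\1` has to match the exact text group 1 already captured.
`re.match` won't scan ahead — the pattern has to work from the very first character.
The match spans [0:5] → 'kkkke'.
Captured: group 1 = 'k'.

'kkkke'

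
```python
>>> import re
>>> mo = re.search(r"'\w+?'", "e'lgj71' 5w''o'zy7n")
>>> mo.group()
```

"'lgj71'"

`re.search` scans for the first position where the pattern succeeds.
The match spans [1:8] → "'lgj71'".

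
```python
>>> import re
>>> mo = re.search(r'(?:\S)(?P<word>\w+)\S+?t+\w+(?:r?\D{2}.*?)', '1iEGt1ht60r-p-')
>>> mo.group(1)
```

The match spans [0:13] → '1iEGt1ht60r-p'.
Captured: group 1 = 'iEGt1'.

'iEGt1'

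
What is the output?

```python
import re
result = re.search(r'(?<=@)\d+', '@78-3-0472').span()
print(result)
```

The positive lookaround only admits positions where the adjacent text matches; those characters stay outside the span.
Unlike `match`, `search` isn't anchored — it looks for the pattern anywhere in the string.
The match spans [1:3] → '78'.

(1, 3)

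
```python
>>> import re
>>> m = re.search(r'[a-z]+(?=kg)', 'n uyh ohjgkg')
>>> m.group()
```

'ohjg'

The `(?=…)`/`(?<=…)` assertion just peeks at neighbouring text; it doesn't advance the match position.
`re.search` scans for the first position where the pattern succeeds.
The match spans [6:10] → 'ohjg'.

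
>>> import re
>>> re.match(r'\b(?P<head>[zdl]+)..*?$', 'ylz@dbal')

`re.match` only tries the pattern at the start of the string.
Here the pattern fails at index 0, so the call returns None.

None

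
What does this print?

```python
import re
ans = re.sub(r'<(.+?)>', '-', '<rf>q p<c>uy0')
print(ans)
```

-q p-uy0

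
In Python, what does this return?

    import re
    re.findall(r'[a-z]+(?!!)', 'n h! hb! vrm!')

['n', 'h', 'vr']

`(?!…)`/`(?<!…)` only lets a position through if the neighbouring text does NOT match; no characters are consumed.
Matches: at [0:1] → 'n'; at [5:6] → 'h'; at [9:11] → 'vr'.
No capturing groups, so `findall` returns the 3 full match strings.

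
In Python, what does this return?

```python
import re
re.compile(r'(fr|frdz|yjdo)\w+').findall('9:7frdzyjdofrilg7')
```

Alternation tries branches left to right and keeps the first one that lets the overall match succeed at that position.
Walking the string: at [3:17] match 'frdzyjdofrilg7', group 1 = 'fr'.
Because there's exactly one group, `findall` drops the full match and keeps group 1 from the one hit.

['fr']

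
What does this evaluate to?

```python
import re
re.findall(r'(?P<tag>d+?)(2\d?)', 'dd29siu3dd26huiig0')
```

The pattern matches one or more of a literal 'd' (lazy) (captured as 'tag'); then a literal '2', then optionally a digit (captured).
Matches: at [0:4] match 'dd29', groups = ('dd', '29'); at [8:12] match 'dd26', groups = ('dd', '26').
2 groups means each result is a tuple of 2 captured strings — 2 here.

[('dd', '29'), ('dd', '26')]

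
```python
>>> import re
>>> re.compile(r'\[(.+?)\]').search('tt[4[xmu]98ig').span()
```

(2, 9)

Unlike `match`, `search` isn't anchored — it looks for the pattern anywhere in the string.
The match spans [2:9] → '[4[xmu]'.
Captured: group 1 = '4[xmu'.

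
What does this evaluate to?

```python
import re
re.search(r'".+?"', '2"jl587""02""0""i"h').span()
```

`re.search` tries every starting position until one works.
The match spans [1:8] → '"jl587"'.

(1, 8)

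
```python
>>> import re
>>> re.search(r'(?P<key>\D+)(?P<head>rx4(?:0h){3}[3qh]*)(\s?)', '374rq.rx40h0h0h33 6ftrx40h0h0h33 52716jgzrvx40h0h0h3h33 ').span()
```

(3, 18)

This matches one or more of a non-digit (captured as 'key'); then the literal 'rx4', then the literal '0h' repeated 3 times, then zero or more of one of [3qh] (captured as 'head'); then optionally whitespace (captured).
`re.search` tries every starting position until one works.
The match spans [3:18] → 'rq.rx40h0h0h33 '.
Captured: group 1 = 'rq.', group 2 = 'rx40h0h0h33', group 3 = ' '.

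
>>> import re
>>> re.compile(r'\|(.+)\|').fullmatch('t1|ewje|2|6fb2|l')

`re.fullmatch` requires the pattern to consume the entire string.
Here the string isn't matched end-to-end, so the call returns None.

None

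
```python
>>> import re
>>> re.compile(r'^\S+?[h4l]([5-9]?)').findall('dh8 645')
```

['8']

This matches anchored at the start of the string; then one or more of a non-whitespace character (lazy), then one of [h4l]; then optionally a character in [5-9] (captured).
One capturing group, so `findall` returns just the captured substring from the one match — 1 in all.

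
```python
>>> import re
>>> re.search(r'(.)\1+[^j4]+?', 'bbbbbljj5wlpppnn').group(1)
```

A backreference is literal: `\1` must see the identical characters the first group matched.
`re.search` tries every starting position until one works.
The match spans [0:6] → 'bbbbbl'.
Captured: group 1 = 'b'.

'b'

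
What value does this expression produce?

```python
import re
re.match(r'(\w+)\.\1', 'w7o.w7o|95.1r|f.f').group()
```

With `match`, the pattern is implicitly anchored at the beginning.
The match spans [0:7] → 'w7o.w7o'.

'w7o.w7o'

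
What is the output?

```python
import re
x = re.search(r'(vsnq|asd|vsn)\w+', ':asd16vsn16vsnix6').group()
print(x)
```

asd16vsn16vsnix6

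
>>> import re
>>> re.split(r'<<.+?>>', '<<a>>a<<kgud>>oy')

Splitting on the pattern gives 3 pieces.

['', 'a', 'oy']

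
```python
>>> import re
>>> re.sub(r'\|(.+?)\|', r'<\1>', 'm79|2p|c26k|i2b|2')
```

'm79<2p>c26k<i2b>2'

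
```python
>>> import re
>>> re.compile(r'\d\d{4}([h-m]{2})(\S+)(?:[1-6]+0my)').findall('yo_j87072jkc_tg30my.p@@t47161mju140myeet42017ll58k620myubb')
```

Pattern: a digit, then exactly 4 of a digit; then exactly 2 of a character in [h-m] (captured); then one or more of a non-whitespace character (captured); then one or more of a character in [1-6], then the literal '0my' (non-capturing group).
Matches: at [4:55] match '87072jkc_tg30my.p@@t47161mju140myeet42017ll58k620my', groups = ('jk', 'c_tg30my.p@@t47161mju140myeet42017ll58k6').
Multiple groups make `findall` return tuples — one 2-tuple for the one match.

[('jk', 'c_tg30my.p@@t47161mju140myeet42017ll58k6')]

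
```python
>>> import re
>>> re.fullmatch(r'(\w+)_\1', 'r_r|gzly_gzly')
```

The backreference `\1` re-matches whatever the first group consumed, character for character.
`re.fullmatch` is like wrapping the pattern in `^…$` (in single-line mode).
Here there's no way to consume every character, so the call returns None.

None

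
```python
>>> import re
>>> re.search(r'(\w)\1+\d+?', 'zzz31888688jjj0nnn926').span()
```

(0, 4)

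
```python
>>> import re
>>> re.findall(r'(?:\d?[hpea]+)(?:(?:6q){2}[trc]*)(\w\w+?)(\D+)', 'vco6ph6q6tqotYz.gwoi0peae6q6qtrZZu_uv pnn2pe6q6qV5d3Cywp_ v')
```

[('ZZ', 'u_uv pnn'), ('V5', 'd')]

The `?` after the quantifier makes it lazy — it takes as little as possible before letting the rest of the pattern try.
With 2 capturing groups, `findall` returns a 2-tuple per match.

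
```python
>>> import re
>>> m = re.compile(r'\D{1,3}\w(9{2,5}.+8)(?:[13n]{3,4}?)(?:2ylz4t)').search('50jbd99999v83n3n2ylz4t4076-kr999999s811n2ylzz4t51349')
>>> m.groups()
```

('9999v8',)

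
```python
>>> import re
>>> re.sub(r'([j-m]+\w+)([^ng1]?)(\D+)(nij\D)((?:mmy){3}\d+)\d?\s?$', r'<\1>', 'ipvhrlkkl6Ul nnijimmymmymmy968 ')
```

'ipvhr<lkkl6Ul>'

The pattern matches one or more of a character in [j-m], then one or more of a word character (captured); then optionally any character except [ng1] (captured); then one or more of a non-digit (captured); then the literal 'nij', then a non-digit (captured); then the literal 'mmy' repeated 3 times, then one or more of a digit (captured); then optionally a digit, then optionally whitespace; then anchored at the end.
Matches: at [5:31] → 'lkkl6Ul nnijimmymmymmy968 '.
`\1` in the replacement pulls in group 1's text for each match.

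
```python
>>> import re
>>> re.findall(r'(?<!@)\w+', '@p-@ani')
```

The negative lookahead/lookbehind blocks any match where the forbidden context is present.
Walking the string: at [5:7] → 'ni'.
No capturing groups, so `findall` returns the 1 full match string.

['ni']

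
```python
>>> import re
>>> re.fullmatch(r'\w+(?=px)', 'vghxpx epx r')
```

`re.fullmatch` is like wrapping the pattern in `^…$` (in single-line mode).
Here there's no way to consume every character, so the call returns None.

None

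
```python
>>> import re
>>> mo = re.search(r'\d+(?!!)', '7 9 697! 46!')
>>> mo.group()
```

'7'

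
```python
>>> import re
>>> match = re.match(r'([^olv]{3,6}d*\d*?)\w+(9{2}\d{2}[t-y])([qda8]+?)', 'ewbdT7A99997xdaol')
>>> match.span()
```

This matches 3 to 6 of any character except [olv], then zero or more of the literal 'd', then zero or more of a digit (lazy) (captured); then one or more of a word character; then exactly 2 of a literal '9', then exactly 2 of a digit, then a character in [t-y] (captured); then one or more of one of [qda8] (lazy) (captured).
A `+?`/`*?`/`{m,n}?` starts at its minimum and grows only as far as needed for what follows to match.
`match` is anchored at position 0; if the pattern doesn't fit there, it returns None.
The match spans [0:14] → 'ewbdT7A99997xd'.
Captured: group 1 = 'ewbdT7', group 2 = '9997x', group 3 = 'd'.

(0, 14)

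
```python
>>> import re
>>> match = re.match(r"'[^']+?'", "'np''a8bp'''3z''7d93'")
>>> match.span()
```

`re.match` only tries the pattern at the start of the string.
The match spans [0:4] → "'np'".

(0, 4)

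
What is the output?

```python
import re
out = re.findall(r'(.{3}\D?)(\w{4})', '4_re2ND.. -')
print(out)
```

[('4_r', 'e2ND')]

This matches exactly 3 of any character, then optionally a non-digit (captured); then exactly 4 of a word character (captured).
Scanning left to right: at [0:7] match '4_re2ND', groups = ('4_r', 'e2ND').
With 2 capturing groups, `findall` returns a 2-tuple per match.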